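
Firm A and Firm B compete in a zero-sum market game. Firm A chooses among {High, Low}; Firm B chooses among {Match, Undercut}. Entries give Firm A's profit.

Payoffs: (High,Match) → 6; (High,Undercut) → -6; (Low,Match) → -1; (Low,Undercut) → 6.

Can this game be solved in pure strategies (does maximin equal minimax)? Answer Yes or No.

Row minima: High → -6, Low → -1; maximin = -1.
Column maxima: Match → 6, Undercut → 6; minimax = 6.
-1 ≠ 6, so no pure-strategy equilibrium exists.

No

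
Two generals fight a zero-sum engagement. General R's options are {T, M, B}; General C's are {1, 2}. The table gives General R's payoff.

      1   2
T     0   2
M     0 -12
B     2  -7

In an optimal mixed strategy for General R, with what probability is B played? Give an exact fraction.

2/11

Row minima: T → 0, M → -12, B → -7; maximin = 0.
Column maxima: 1 → 2, 2 → 2; minimax = 2.
0 ≠ 2, so there is no saddle point; optimal play is mixed.
M is strictly dominated by B, so General R never plays it.
On the remaining 2×2 (T, B vs 1, 2):
Let General R play T with probability p. Expected payoff against 1: 0p + 2(1−p) = −2p + 2; against 2: 2p + (-7)(1−p) = 9p − 7.
Setting these equal: −2p + 2 = 9p − 7 ⇒ −11p = -9 ⇒ p = 9/11, and the value is (-2)·(9/11) + 2 = 4/11.
For General C: with q = P(1), equating T's and B's payoffs gives −2q + 2 = 9q − 7 ⇒ q = 9/11.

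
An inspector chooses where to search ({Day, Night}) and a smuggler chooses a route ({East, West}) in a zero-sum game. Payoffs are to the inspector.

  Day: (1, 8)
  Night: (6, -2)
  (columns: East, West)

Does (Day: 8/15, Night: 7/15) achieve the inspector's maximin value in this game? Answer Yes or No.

Against East this mix gives (8/15)·1 + (7/15)·6 = 10/3.
Against West this mix gives (8/15)·8 + (7/15)·(-2) = 10/3.
All of the smuggler's active replies (East, West) yield 10/3, and no column does worse for the inspector. The mix makes the smuggler indifferent and guarantees 10/3, so it is optimal.

Yes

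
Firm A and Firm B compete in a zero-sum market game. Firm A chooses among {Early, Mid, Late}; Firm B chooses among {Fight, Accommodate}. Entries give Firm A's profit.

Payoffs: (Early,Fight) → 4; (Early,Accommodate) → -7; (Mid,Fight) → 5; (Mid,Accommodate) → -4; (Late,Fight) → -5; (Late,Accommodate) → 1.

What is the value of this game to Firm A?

-1

Row minima: Early → -7, Mid → -4, Late → -5; maximin = -4.
Column maxima: Fight → 5, Accommodate → 1; minimax = 1.
-4 ≠ 1, so there is no saddle point; optimal play is mixed.
Early is strictly dominated by Mid, so Firm A never plays it.
On the remaining 2×2 (Mid, Late vs Fight, Accommodate):
Let Firm A play Mid with probability p. Expected payoff against Fight: 5p + (-5)(1−p) = 10p − 5; against Accommodate: (-4)p + 1(1−p) = −5p + 1.
Setting these equal: 10p − 5 = −5p + 1 ⇒ 15p = 6 ⇒ p = 2/5, and the value is (10)·(2/5) − 5 = -1.
For Firm B: with q = P(Fight), equating Mid's and Late's payoffs gives 9q − 4 = −6q + 1 ⇒ q = 1/3.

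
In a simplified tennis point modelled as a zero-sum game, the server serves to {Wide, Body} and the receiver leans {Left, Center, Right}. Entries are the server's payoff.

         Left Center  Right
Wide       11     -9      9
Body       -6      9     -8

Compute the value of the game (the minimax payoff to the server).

Row minima: Wide → -9, Body → -8; maximin = -8.
Column maxima: Left → 11, Center → 9, Right → 9; minimax = 9.
-8 ≠ 9, so there is no saddle point; optimal play is mixed.
Left is strictly dominated by Right (it gives the server strictly more in every row), so the receiver never plays it.
On the remaining 2×2 (Wide, Body vs Center, Right):
Let the server play Wide with probability p. Expected payoff against Center: (-9)p + 9(1−p) = −18p + 9; against Right: 9p + (-8)(1−p) = 17p − 8.
Setting these equal: −18p + 9 = 17p − 8 ⇒ −35p = -17 ⇒ p = 17/35, and the value is (-18)·(17/35) + 9 = 9/35.
For the receiver: with q = P(Center), equating Wide's and Body's payoffs gives −18q + 9 = 17q − 8 ⇒ q = 17/35.

9/35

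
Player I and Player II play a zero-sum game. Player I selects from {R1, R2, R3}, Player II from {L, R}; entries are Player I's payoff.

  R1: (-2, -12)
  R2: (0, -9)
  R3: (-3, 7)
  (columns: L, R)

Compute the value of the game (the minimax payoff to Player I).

Row minima: R1 → -12, R2 → -9, R3 → -3; maximin = -3.
Column maxima: L → 0, R → 7; minimax = 0.
-3 ≠ 0, so there is no saddle point; optimal play is mixed.
R1 is strictly dominated by R2, so Player I never plays it.
On the remaining 2×2 (R2, R3 vs L, R):
Let Player I play R2 with probability p. Expected payoff against L: 0p + (-3)(1−p) = 3p − 3; against R: (-9)p + 7(1−p) = −16p + 7.
Setting these equal: 3p − 3 = −16p + 7 ⇒ 19p = 10 ⇒ p = 10/19, and the value is (3)·(10/19) − 3 = -27/19.
For Player II: with q = P(L), equating R2's and R3's payoffs gives 9q − 9 = −10q + 7 ⇒ q = 16/19.

-27/19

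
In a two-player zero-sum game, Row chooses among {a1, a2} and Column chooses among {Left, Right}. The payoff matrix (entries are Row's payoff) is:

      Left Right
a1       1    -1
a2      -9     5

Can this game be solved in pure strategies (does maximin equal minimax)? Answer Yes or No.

Row minima: a1 → -1, a2 → -9; maximin = -1.
Column maxima: Left → 1, Right → 5; minimax = 1.
-1 ≠ 1, so no pure-strategy equilibrium exists.

No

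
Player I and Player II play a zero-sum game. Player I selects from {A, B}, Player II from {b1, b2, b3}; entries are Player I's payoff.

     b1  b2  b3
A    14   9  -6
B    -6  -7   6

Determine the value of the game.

3/7

Row minima: A → -6, B → -7; maximin = -6.
Column maxima: b1 → 14, b2 → 9, b3 → 6; minimax = 6.
-6 ≠ 6, so there is no saddle point; optimal play is mixed.
b1 is strictly dominated by b2 (it gives Player I strictly more in every row), so Player II never plays it.
On the remaining 2×2 (A, B vs b2, b3):
Let Player I play A with probability p. Expected payoff against b2: 9p + (-7)(1−p) = 16p − 7; against b3: (-6)p + 6(1−p) = −12p + 6.
Setting these equal: 16p − 7 = −12p + 6 ⇒ 28p = 13 ⇒ p = 13/28, and the value is (16)·(13/28) − 7 = 3/7.
For Player II: with q = P(b2), equating A's and B's payoffs gives 15q − 6 = −13q + 6 ⇒ q = 3/7.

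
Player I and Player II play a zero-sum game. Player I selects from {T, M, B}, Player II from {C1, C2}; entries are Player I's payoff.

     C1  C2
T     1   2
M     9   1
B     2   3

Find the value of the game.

Row minima: T → 1, M → 1, B → 2; maximin = 2.
Column maxima: C1 → 9, C2 → 3; minimax = 3.
2 ≠ 3, so there is no saddle point; optimal play is mixed.
T is strictly dominated by B, so Player I never plays it.
On the remaining 2×2 (M, B vs C1, C2):
Let Player I play M with probability p. Expected payoff against C1: 9p + 2(1−p) = 7p + 2; against C2: 1p + 3(1−p) = −2p + 3.
Setting these equal: 7p + 2 = −2p + 3 ⇒ 9p = 1 ⇒ p = 1/9, and the value is (7)·(1/9) + 2 = 25/9.
For Player II: with q = P(C1), equating M's and B's payoffs gives 8q + 1 = −q + 3 ⇒ q = 2/9.

25/9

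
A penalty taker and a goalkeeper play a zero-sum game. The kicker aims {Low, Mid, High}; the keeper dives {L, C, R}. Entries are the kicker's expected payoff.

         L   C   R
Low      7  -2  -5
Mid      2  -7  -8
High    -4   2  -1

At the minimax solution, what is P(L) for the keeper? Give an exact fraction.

Row minima: Low → -5, Mid → -8, High → -4; maximin = -4.
Column maxima: L → 7, C → 2, R → -1; minimax = -1.
-4 ≠ -1, so there is no saddle point; optimal play is mixed.
Mid is strictly dominated by Low, so the kicker never plays it.
C is strictly dominated by R (it gives the kicker strictly more in every row), so the keeper never plays it.
On the remaining 2×2 (Low, High vs L, R):
Let the kicker play Low with probability p. Expected payoff against L: 7p + (-4)(1−p) = 11p − 4; against R: (-5)p + (-1)(1−p) = −4p − 1.
Setting these equal: 11p − 4 = −4p − 1 ⇒ 15p = 3 ⇒ p = 1/5, and the value is (11)·(1/5) − 4 = -9/5.
For the keeper: with q = P(L), equating Low's and High's payoffs gives 12q − 5 = −3q − 1 ⇒ q = 4/15.

4/15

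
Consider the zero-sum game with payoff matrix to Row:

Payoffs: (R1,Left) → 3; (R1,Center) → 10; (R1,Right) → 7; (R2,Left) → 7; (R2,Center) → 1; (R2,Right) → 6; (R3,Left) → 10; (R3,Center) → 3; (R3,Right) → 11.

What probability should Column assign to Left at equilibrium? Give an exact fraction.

1/2

Row minima: R1 → 3, R2 → 1, R3 → 3; maximin = 3.
Column maxima: Left → 10, Center → 10, Right → 11; minimax = 10.
3 ≠ 10, so there is no saddle point; optimal play is mixed.
R2 is strictly dominated by R3, so Row never plays it.
With R2 eliminated, Right is strictly dominated by Left (it gives Row strictly more in every remaining row), so Column never plays it.
On the remaining 2×2 (R1, R3 vs Left, Center):
Let Row play R1 with probability p. Expected payoff against Left: 3p + 10(1−p) = −7p + 10; against Center: 10p + 3(1−p) = 7p + 3.
Setting these equal: −7p + 10 = 7p + 3 ⇒ −14p = -7 ⇒ p = 1/2, and the value is (-7)·(1/2) + 10 = 13/2.
For Column: with q = P(Left), equating R1's and R3's payoffs gives −7q + 10 = 7q + 3 ⇒ q = 1/2.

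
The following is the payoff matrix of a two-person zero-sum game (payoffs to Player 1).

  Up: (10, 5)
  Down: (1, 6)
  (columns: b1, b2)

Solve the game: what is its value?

11/2

Row minima: Up → 5, Down → 1; maximin = 5.
Column maxima: b1 → 10, b2 → 6; minimax = 6.
5 ≠ 6, so there is no saddle point; optimal play is mixed.
Let Player 1 play Up with probability p. Expected payoff against b1: 10p + 1(1−p) = 9p + 1; against b2: 5p + 6(1−p) = −p + 6.
Setting these equal: 9p + 1 = −p + 6 ⇒ 10p = 5 ⇒ p = 1/2, and the value is (9)·(1/2) + 1 = 11/2.
For Player 2: with q = P(b1), equating Up's and Down's payoffs gives 5q + 5 = −5q + 6 ⇒ q = 1/10.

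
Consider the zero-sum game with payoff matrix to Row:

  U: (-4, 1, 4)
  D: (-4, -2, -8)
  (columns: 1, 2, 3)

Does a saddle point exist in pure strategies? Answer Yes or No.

Yes

Row minima: U → -4, D → -8; maximin = -4.
Column maxima: 1 → -4, 2 → 1, 3 → 4; minimax = -4.
maximin = minimax = -4, so a saddle point exists.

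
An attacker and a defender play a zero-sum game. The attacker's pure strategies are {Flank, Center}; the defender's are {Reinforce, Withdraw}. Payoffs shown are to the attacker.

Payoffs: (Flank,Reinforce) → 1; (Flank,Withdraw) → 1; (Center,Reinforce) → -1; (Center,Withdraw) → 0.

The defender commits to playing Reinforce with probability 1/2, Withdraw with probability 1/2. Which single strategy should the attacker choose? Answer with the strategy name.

Expected payoff of Flank: (1/2)·1 + (1/2)·1 = 1.
Expected payoff of Center: (1/2)·(-1) + (1/2)·0 = -1/2.
The largest is 1, so the attacker's best response is Flank.

Flank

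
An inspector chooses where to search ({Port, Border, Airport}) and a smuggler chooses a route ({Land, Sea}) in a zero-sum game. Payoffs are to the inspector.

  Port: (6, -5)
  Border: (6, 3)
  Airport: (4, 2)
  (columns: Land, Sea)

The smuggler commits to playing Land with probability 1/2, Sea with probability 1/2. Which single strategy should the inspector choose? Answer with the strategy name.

Border

Expected payoff of Port: (1/2)·6 + (1/2)·(-5) = 1/2.
Expected payoff of Border: (1/2)·6 + (1/2)·3 = 9/2.
Expected payoff of Airport: (1/2)·4 + (1/2)·2 = 3.
The largest is 9/2, so the inspector's best response is Border.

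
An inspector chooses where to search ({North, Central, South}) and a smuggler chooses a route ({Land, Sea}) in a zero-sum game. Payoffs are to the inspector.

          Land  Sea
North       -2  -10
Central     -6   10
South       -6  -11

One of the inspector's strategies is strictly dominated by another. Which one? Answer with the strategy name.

South

North gives a strictly higher payoff than South against every column: -2 > -6, -10 > -11.
So South is strictly dominated and the inspector never plays it.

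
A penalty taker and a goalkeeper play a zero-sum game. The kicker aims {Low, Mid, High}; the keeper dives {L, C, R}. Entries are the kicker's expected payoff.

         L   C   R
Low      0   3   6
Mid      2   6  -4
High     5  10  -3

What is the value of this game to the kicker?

Row minima: Low → 0, Mid → -4, High → -3; maximin = 0.
Column maxima: L → 5, C → 10, R → 6; minimax = 5.
0 ≠ 5, so there is no saddle point; optimal play is mixed.
Mid is strictly dominated by High, so the kicker never plays it.
C is strictly dominated by L (it gives the kicker strictly more in every row), so the keeper never plays it.
On the remaining 2×2 (Low, High vs L, R):
Let the kicker play Low with probability p. Expected payoff against L: 0p + 5(1−p) = −5p + 5; against R: 6p + (-3)(1−p) = 9p − 3.
Setting these equal: −5p + 5 = 9p − 3 ⇒ −14p = -8 ⇒ p = 4/7, and the value is (-5)·(4/7) + 5 = 15/7.
For the keeper: with q = P(L), equating Low's and High's payoffs gives −6q + 6 = 8q − 3 ⇒ q = 9/14.

15/7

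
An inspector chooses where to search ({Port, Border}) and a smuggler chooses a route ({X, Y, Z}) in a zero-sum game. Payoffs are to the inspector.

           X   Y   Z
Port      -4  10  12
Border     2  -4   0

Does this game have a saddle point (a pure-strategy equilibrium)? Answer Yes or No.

No

Row minima: Port → -4, Border → -4; maximin = -4.
Column maxima: X → 2, Y → 10, Z → 12; minimax = 2.
-4 ≠ 2, so no pure-strategy equilibrium exists.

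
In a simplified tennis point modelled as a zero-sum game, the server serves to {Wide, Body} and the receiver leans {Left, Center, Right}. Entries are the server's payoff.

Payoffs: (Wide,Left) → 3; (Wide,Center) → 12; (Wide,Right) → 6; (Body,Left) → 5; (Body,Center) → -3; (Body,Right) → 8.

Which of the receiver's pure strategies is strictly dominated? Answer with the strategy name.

Left holds the server's payoff strictly below Right in every row: 3 < 6, 5 < 8.
So Right is strictly dominated for the receiver.

Right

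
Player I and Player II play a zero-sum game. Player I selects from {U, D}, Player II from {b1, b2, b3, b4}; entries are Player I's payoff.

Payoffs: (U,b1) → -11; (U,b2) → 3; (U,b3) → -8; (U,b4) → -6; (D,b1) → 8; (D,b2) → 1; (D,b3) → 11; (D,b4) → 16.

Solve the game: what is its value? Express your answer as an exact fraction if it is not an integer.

5/3

Row minima: U → -11, D → 1; maximin = 1.
Column maxima: b1 → 8, b2 → 3, b3 → 11, b4 → 16; minimax = 3.
1 ≠ 3, so there is no saddle point; optimal play is mixed.
b3 is strictly dominated by b1 (it gives Player I strictly more in every row), so Player II never plays it.
b4 is strictly dominated by b1 (it gives Player I strictly more in every row), so Player II never plays it.
On the remaining 2×2 (U, D vs b1, b2):
Let Player I play U with probability p. Expected payoff against b1: (-11)p + 8(1−p) = −19p + 8; against b2: 3p + 1(1−p) = 2p + 1.
Setting these equal: −19p + 8 = 2p + 1 ⇒ −21p = -7 ⇒ p = 1/3, and the value is (-19)·(1/3) + 8 = 5/3.
For Player II: with q = P(b1), equating U's and D's payoffs gives −14q + 3 = 7q + 1 ⇒ q = 2/21.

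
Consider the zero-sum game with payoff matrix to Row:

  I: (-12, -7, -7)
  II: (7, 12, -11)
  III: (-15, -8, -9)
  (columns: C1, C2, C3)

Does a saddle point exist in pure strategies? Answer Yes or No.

No

Row minima: I → -12, II → -11, III → -15; maximin = -11.
Column maxima: C1 → 7, C2 → 12, C3 → -7; minimax = -7.
-11 ≠ -7, so no pure-strategy equilibrium exists.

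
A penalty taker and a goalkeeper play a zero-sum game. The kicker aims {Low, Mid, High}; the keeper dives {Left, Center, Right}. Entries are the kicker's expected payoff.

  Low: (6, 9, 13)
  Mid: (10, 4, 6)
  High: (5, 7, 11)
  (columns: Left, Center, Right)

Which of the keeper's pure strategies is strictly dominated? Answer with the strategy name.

Right

Center holds the kicker's payoff strictly below Right in every row: 9 < 13, 4 < 6, 7 < 11.
So Right is strictly dominated for the keeper.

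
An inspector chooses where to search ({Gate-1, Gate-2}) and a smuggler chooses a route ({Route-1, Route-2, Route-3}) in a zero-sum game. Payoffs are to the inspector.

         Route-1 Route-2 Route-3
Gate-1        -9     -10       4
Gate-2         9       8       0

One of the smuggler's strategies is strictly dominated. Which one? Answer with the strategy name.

Route-1

Route-2 holds the inspector's payoff strictly below Route-1 in every row: -10 < -9, 8 < 9.
So Route-1 is strictly dominated for the smuggler.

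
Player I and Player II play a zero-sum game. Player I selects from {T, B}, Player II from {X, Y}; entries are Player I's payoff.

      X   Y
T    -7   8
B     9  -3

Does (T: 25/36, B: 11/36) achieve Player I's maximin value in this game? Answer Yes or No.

No

Against X this mix gives (25/36)·(-7) + (11/36)·9 = -19/9.
Against Y this mix gives (25/36)·8 + (11/36)·(-3) = 167/36.
Player II will play X, holding Player I to -19/9. Shifting weight toward the row that does better against X would raise this floor (the equalizing mix achieves 17/9 against both X and Y), so the proposed strategy is not optimal.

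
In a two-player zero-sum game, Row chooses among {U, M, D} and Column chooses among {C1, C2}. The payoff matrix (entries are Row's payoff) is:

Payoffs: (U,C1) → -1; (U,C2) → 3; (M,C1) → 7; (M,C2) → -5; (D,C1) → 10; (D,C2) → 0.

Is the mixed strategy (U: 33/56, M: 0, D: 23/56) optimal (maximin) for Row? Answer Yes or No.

Against C1 this mix gives (33/56)·(-1) + (23/56)·10 = 197/56.
Against C2 this mix gives (33/56)·3 + (23/56)·0 = 99/56.
Column will play C2, holding Row to 99/56. Shifting weight toward the row that does better against C2 would raise this floor (the equalizing mix achieves 15/7 against both C2 and C1), so the proposed strategy is not optimal.

No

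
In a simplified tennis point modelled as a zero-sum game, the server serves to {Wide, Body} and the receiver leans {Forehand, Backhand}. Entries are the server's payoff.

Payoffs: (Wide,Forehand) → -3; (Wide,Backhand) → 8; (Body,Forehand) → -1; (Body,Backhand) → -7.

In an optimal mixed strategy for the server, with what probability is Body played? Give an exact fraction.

11/17

Row minima: Wide → -3, Body → -7; maximin = -3.
Column maxima: Forehand → -1, Backhand → 8; minimax = -1.
-3 ≠ -1, so there is no saddle point; optimal play is mixed.
Let the server play Wide with probability p. Expected payoff against Forehand: (-3)p + (-1)(1−p) = −2p − 1; against Backhand: 8p + (-7)(1−p) = 15p − 7.
Setting these equal: −2p − 1 = 15p − 7 ⇒ −17p = -6 ⇒ p = 6/17, and the value is (-2)·(6/17) − 1 = -29/17.
For the receiver: with q = P(Forehand), equating Wide's and Body's payoffs gives −11q + 8 = 6q − 7 ⇒ q = 15/17.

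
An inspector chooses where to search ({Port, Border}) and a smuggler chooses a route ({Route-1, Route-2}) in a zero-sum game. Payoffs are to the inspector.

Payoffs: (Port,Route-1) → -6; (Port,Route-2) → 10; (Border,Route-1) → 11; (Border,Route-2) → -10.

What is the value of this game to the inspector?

Row minima: Port → -6, Border → -10; maximin = -6.
Column maxima: Route-1 → 11, Route-2 → 10; minimax = 10.
-6 ≠ 10, so there is no saddle point; optimal play is mixed.
Let the inspector play Port with probability p. Expected payoff against Route-1: (-6)p + 11(1−p) = −17p + 11; against Route-2: 10p + (-10)(1−p) = 20p − 10.
Setting these equal: −17p + 11 = 20p − 10 ⇒ −37p = -21 ⇒ p = 21/37, and the value is (-17)·(21/37) + 11 = 50/37.
For the smuggler: with q = P(Route-1), equating Port's and Border's payoffs gives −16q + 10 = 21q − 10 ⇒ q = 20/37.

50/37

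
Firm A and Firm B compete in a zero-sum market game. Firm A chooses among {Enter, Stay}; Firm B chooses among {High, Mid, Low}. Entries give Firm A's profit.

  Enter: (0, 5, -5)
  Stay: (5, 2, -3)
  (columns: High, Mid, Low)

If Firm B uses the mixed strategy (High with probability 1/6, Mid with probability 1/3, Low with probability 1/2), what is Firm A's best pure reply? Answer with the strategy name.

Stay

Expected payoff of Enter: (1/6)·0 + (1/3)·5 + (1/2)·(-5) = -5/6.
Expected payoff of Stay: (1/6)·5 + (1/3)·2 + (1/2)·(-3) = 0.
The largest is 0, so Firm A's best response is Stay.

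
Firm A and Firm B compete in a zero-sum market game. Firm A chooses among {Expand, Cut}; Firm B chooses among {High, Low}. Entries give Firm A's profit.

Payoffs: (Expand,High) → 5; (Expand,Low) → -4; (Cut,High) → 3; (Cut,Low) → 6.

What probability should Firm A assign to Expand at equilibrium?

Row minima: Expand → -4, Cut → 3; maximin = 3.
Column maxima: High → 5, Low → 6; minimax = 5.
3 ≠ 5, so there is no saddle point; optimal play is mixed.
Let Firm A play Expand with probability p. Expected payoff against High: 5p + 3(1−p) = 2p + 3; against Low: (-4)p + 6(1−p) = −10p + 6.
Setting these equal: 2p + 3 = −10p + 6 ⇒ 12p = 3 ⇒ p = 1/4, and the value is (2)·(1/4) + 3 = 7/2.
For Firm B: with q = P(High), equating Expand's and Cut's payoffs gives 9q − 4 = −3q + 6 ⇒ q = 5/6.

1/4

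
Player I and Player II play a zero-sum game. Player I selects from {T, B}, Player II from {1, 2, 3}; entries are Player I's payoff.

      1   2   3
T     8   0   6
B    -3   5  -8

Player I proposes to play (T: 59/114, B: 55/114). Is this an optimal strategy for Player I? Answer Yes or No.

No

Against 1 this mix gives (59/114)·8 + (55/114)·(-3) = 307/114.
Against 2 this mix gives (59/114)·0 + (55/114)·5 = 275/114.
Against 3 this mix gives (59/114)·6 + (55/114)·(-8) = -43/57.
Player II will play 3, holding Player I to -43/57. Shifting weight toward the row that does better against 3 would raise this floor (the equalizing mix achieves 30/19 against both 3 and 2), so the proposed strategy is not optimal.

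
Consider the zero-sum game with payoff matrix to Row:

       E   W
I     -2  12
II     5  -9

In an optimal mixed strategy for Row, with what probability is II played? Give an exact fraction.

1/2

Row minima: I → -2, II → -9; maximin = -2.
Column maxima: E → 5, W → 12; minimax = 5.
-2 ≠ 5, so there is no saddle point; optimal play is mixed.
Let Row play I with probability p. Expected payoff against E: (-2)p + 5(1−p) = −7p + 5; against W: 12p + (-9)(1−p) = 21p − 9.
Setting these equal: −7p + 5 = 21p − 9 ⇒ −28p = -14 ⇒ p = 1/2, and the value is (-7)·(1/2) + 5 = 3/2.
For Column: with q = P(E), equating I's and II's payoffs gives −14q + 12 = 14q − 9 ⇒ q = 3/4.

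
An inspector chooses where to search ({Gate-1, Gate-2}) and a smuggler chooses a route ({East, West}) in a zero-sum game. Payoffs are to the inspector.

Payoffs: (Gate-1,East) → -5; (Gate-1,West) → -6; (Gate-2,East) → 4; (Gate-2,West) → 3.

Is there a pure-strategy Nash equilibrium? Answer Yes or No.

Row minima: Gate-1 → -6, Gate-2 → 3; maximin = 3.
Column maxima: East → 4, West → 3; minimax = 3.
maximin = minimax = 3, so a saddle point exists.

Yes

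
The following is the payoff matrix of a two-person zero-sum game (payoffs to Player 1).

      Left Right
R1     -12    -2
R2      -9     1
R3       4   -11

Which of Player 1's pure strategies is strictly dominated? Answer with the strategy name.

R1

R2 gives a strictly higher payoff than R1 against every column: -9 > -12, 1 > -2.
So R1 is strictly dominated and Player 1 never plays it.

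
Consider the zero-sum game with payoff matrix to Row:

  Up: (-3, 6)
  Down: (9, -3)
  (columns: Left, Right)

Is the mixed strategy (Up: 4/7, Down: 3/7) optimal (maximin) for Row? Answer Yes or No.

Against Left this mix gives (4/7)·(-3) + (3/7)·9 = 15/7.
Against Right this mix gives (4/7)·6 + (3/7)·(-3) = 15/7.
All of Column's active replies (Left, Right) yield 15/7, and no column does worse for Row. The mix makes Column indifferent and guarantees 15/7, so it is optimal.

Yes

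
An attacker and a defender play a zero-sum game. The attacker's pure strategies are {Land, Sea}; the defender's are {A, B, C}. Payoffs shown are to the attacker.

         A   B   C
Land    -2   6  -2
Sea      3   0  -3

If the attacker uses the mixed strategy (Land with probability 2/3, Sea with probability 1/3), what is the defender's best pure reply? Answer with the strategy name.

C

If the defender plays A, the attacker's expected payoff is (2/3)·(-2) + (1/3)·3 = -1/3.
If the defender plays B, the attacker's expected payoff is (2/3)·6 + (1/3)·0 = 4.
If the defender plays C, the attacker's expected payoff is (2/3)·(-2) + (1/3)·(-3) = -7/3.
The defender minimizes the attacker's payoff; the smallest is -7/3, so the best response is C.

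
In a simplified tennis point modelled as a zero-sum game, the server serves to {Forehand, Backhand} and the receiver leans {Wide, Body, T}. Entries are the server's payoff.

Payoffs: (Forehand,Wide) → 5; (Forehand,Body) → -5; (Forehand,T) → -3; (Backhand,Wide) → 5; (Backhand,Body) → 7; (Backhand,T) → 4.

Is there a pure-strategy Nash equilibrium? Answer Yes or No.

Row minima: Forehand → -5, Backhand → 4; maximin = 4.
Column maxima: Wide → 5, Body → 7, T → 4; minimax = 4.
maximin = minimax = 4, so a saddle point exists.

Yes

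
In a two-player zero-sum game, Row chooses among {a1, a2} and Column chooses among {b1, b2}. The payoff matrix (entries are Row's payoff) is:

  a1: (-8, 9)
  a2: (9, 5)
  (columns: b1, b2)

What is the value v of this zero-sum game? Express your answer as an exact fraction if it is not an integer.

121/21

Row minima: a1 → -8, a2 → 5; maximin = 5.
Column maxima: b1 → 9, b2 → 9; minimax = 9.
5 ≠ 9, so there is no saddle point; optimal play is mixed.
Let Row play a1 with probability p. Expected payoff against b1: (-8)p + 9(1−p) = −17p + 9; against b2: 9p + 5(1−p) = 4p + 5.
Setting these equal: −17p + 9 = 4p + 5 ⇒ −21p = -4 ⇒ p = 4/21, and the value is (-17)·(4/21) + 9 = 121/21.
For Column: with q = P(b1), equating a1's and a2's payoffs gives −17q + 9 = 4q + 5 ⇒ q = 4/21.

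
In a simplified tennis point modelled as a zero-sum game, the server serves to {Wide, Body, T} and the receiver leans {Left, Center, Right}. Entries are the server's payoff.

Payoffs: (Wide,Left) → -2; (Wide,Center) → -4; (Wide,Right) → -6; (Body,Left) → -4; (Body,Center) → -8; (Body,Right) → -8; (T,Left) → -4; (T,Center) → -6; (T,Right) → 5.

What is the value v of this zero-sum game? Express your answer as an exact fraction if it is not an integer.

-56/13

Row minima: Wide → -6, Body → -8, T → -6; maximin = -6.
Column maxima: Left → -2, Center → -4, Right → 5; minimax = -4.
-6 ≠ -4, so there is no saddle point; optimal play is mixed.
Body is strictly dominated by Wide, so the server never plays it.
Left is strictly dominated by Center (it gives the server strictly more in every row), so the receiver never plays it.
On the remaining 2×2 (Wide, T vs Center, Right):
Let the server play Wide with probability p. Expected payoff against Center: (-4)p + (-6)(1−p) = 2p − 6; against Right: (-6)p + 5(1−p) = −11p + 5.
Setting these equal: 2p − 6 = −11p + 5 ⇒ 13p = 11 ⇒ p = 11/13, and the value is (2)·(11/13) − 6 = -56/13.
For the receiver: with q = P(Center), equating Wide's and T's payoffs gives 2q − 6 = −11q + 5 ⇒ q = 11/13.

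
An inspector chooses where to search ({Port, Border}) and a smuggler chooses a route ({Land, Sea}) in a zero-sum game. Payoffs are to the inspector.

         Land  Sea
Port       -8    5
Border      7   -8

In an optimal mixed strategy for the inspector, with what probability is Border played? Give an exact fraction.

13/28

Row minima: Port → -8, Border → -8; maximin = -8.
Column maxima: Land → 7, Sea → 5; minimax = 5.
-8 ≠ 5, so there is no saddle point; optimal play is mixed.
Let the inspector play Port with probability p. Expected payoff against Land: (-8)p + 7(1−p) = −15p + 7; against Sea: 5p + (-8)(1−p) = 13p − 8.
Setting these equal: −15p + 7 = 13p − 8 ⇒ −28p = -15 ⇒ p = 15/28, and the value is (-15)·(15/28) + 7 = -29/28.
For the smuggler: with q = P(Land), equating Port's and Border's payoffs gives −13q + 5 = 15q − 8 ⇒ q = 13/28.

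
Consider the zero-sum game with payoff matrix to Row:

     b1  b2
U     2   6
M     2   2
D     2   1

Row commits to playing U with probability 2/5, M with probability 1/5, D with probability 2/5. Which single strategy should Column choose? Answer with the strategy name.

If Column plays b1, Row's expected payoff is (2/5)·2 + (1/5)·2 + (2/5)·2 = 2.
If Column plays b2, Row's expected payoff is (2/5)·6 + (1/5)·2 + (2/5)·1 = 16/5.
Column minimizes Row's payoff; the smallest is 2, so the best response is b1.

b1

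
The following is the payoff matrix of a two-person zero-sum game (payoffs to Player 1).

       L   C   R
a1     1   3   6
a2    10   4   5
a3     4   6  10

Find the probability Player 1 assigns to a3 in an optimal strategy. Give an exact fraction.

3/4

Row minima: a1 → 1, a2 → 4, a3 → 4; maximin = 4.
Column maxima: L → 10, C → 6, R → 10; minimax = 6.
4 ≠ 6, so there is no saddle point; optimal play is mixed.
a1 is strictly dominated by a3, so Player 1 never plays it.
R is strictly dominated by C (it gives Player 1 strictly more in every row), so Player 2 never plays it.
On the remaining 2×2 (a2, a3 vs L, C):
Let Player 1 play a2 with probability p. Expected payoff against L: 10p + 4(1−p) = 6p + 4; against C: 4p + 6(1−p) = −2p + 6.
Setting these equal: 6p + 4 = −2p + 6 ⇒ 8p = 2 ⇒ p = 1/4, and the value is (6)·(1/4) + 4 = 11/2.
For Player 2: with q = P(L), equating a2's and a3's payoffs gives 6q + 4 = −2q + 6 ⇒ q = 1/4.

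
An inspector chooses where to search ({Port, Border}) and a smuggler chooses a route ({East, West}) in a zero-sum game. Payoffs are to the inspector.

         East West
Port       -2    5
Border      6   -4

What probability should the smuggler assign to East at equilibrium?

9/17

Row minima: Port → -2, Border → -4; maximin = -2.
Column maxima: East → 6, West → 5; minimax = 5.
-2 ≠ 5, so there is no saddle point; optimal play is mixed.
Let the inspector play Port with probability p. Expected payoff against East: (-2)p + 6(1−p) = −8p + 6; against West: 5p + (-4)(1−p) = 9p − 4.
Setting these equal: −8p + 6 = 9p − 4 ⇒ −17p = -10 ⇒ p = 10/17, and the value is (-8)·(10/17) + 6 = 22/17.
For the smuggler: with q = P(East), equating Port's and Border's payoffs gives −7q + 5 = 10q − 4 ⇒ q = 9/17.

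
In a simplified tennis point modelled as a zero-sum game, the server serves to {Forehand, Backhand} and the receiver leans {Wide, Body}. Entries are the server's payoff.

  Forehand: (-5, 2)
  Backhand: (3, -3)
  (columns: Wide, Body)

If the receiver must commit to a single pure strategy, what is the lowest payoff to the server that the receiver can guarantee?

2

Column maxima: Wide → 3, Body → 2.
The smallest of these is 2.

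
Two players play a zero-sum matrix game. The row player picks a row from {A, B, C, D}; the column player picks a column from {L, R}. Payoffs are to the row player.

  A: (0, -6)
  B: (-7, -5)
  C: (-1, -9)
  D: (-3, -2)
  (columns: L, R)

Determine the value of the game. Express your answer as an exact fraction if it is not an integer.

-18/7

Row minima: A → -6, B → -7, C → -9, D → -3; maximin = -3.
Column maxima: L → 0, R → -2; minimax = -2.
-3 ≠ -2, so there is no saddle point; optimal play is mixed.
B is strictly dominated by D, so the row player never plays it.
C is strictly dominated by A, so the row player never plays it.
On the remaining 2×2 (A, D vs L, R):
Let the row player play A with probability p. Expected payoff against L: 0p + (-3)(1−p) = 3p − 3; against R: (-6)p + (-2)(1−p) = −4p − 2.
Setting these equal: 3p − 3 = −4p − 2 ⇒ 7p = 1 ⇒ p = 1/7, and the value is (3)·(1/7) − 3 = -18/7.
For the column player: with q = P(L), equating A's and D's payoffs gives 6q − 6 = −q − 2 ⇒ q = 4/7.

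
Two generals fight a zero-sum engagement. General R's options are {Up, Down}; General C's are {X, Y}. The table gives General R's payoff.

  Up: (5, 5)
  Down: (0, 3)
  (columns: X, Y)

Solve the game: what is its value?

Row minima: Up → 5, Down → 0; maximin = 5.
Column maxima: X → 5, Y → 5; minimax = 5.
Since maximin = minimax = 5, there is a saddle point and the value is 5.

5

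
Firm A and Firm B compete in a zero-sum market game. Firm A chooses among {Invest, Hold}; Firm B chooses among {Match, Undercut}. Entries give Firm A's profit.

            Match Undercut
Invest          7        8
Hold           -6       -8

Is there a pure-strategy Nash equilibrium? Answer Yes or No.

Row minima: Invest → 7, Hold → -8; maximin = 7.
Column maxima: Match → 7, Undercut → 8; minimax = 7.
maximin = minimax = 7, so a saddle point exists.

Yes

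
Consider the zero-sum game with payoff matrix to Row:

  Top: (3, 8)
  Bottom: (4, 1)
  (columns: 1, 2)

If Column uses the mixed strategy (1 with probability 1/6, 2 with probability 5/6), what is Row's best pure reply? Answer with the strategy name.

Top

Expected payoff of Top: (1/6)·3 + (5/6)·8 = 43/6.
Expected payoff of Bottom: (1/6)·4 + (5/6)·1 = 3/2.
The largest is 43/6, so Row's best response is Top.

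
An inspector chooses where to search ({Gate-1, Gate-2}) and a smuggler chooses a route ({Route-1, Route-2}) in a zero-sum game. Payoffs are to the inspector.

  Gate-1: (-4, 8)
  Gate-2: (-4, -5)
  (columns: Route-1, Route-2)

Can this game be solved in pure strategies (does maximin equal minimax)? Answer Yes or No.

Yes

Row minima: Gate-1 → -4, Gate-2 → -5; maximin = -4.
Column maxima: Route-1 → -4, Route-2 → 8; minimax = -4.
maximin = minimax = -4, so a saddle point exists.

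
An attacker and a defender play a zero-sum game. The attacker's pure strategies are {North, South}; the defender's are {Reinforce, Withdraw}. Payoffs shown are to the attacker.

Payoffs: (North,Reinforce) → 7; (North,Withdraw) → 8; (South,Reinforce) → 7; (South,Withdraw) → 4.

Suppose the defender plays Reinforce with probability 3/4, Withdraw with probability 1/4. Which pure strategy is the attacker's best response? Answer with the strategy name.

Expected payoff of North: (3/4)·7 + (1/4)·8 = 29/4.
Expected payoff of South: (3/4)·7 + (1/4)·4 = 25/4.
The largest is 29/4, so the attacker's best response is North.

North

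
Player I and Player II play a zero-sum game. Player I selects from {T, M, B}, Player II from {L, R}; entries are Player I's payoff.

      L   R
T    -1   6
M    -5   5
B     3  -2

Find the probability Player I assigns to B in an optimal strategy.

7/12

Row minima: T → -1, M → -5, B → -2; maximin = -1.
Column maxima: L → 3, R → 6; minimax = 3.
-1 ≠ 3, so there is no saddle point; optimal play is mixed.
M is strictly dominated by T, so Player I never plays it.
On the remaining 2×2 (T, B vs L, R):
Let Player I play T with probability p. Expected payoff against L: (-1)p + 3(1−p) = −4p + 3; against R: 6p + (-2)(1−p) = 8p − 2.
Setting these equal: −4p + 3 = 8p − 2 ⇒ −12p = -5 ⇒ p = 5/12, and the value is (-4)·(5/12) + 3 = 4/3.
For Player II: with q = P(L), equating T's and B's payoffs gives −7q + 6 = 5q − 2 ⇒ q = 2/3.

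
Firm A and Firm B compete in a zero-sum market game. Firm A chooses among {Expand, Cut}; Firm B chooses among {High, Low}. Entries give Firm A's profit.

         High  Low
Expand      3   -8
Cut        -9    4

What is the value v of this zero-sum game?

Row minima: Expand → -8, Cut → -9; maximin = -8.
Column maxima: High → 3, Low → 4; minimax = 3.
-8 ≠ 3, so there is no saddle point; optimal play is mixed.
Let Firm A play Expand with probability p. Expected payoff against High: 3p + (-9)(1−p) = 12p − 9; against Low: (-8)p + 4(1−p) = −12p + 4.
Setting these equal: 12p − 9 = −12p + 4 ⇒ 24p = 13 ⇒ p = 13/24, and the value is (12)·(13/24) − 9 = -5/2.
For Firm B: with q = P(High), equating Expand's and Cut's payoffs gives 11q − 8 = −13q + 4 ⇒ q = 1/2.

-5/2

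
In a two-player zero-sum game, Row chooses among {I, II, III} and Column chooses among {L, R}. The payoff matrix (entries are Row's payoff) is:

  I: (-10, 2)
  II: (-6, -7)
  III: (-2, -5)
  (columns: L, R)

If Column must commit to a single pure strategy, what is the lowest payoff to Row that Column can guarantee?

Column maxima: L → -2, R → 2.
The smallest of these is -2.

-2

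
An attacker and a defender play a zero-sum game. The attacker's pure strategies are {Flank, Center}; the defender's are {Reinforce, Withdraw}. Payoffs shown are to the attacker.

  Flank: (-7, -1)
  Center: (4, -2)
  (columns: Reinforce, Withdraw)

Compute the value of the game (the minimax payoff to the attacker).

-3/2

Row minima: Flank → -7, Center → -2; maximin = -2.
Column maxima: Reinforce → 4, Withdraw → -1; minimax = -1.
-2 ≠ -1, so there is no saddle point; optimal play is mixed.
Let the attacker play Flank with probability p. Expected payoff against Reinforce: (-7)p + 4(1−p) = −11p + 4; against Withdraw: (-1)p + (-2)(1−p) = p − 2.
Setting these equal: −11p + 4 = p − 2 ⇒ −12p = -6 ⇒ p = 1/2, and the value is (-11)·(1/2) + 4 = -3/2.
For the defender: with q = P(Reinforce), equating Flank's and Center's payoffs gives −6q − 1 = 6q − 2 ⇒ q = 1/12.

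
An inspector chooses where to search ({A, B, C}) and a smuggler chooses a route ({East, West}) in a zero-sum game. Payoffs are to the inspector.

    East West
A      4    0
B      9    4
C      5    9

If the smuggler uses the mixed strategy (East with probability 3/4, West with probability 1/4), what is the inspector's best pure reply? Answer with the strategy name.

Expected payoff of A: (3/4)·4 + (1/4)·0 = 3.
Expected payoff of B: (3/4)·9 + (1/4)·4 = 31/4.
Expected payoff of C: (3/4)·5 + (1/4)·9 = 6.
The largest is 31/4, so the inspector's best response is B.

B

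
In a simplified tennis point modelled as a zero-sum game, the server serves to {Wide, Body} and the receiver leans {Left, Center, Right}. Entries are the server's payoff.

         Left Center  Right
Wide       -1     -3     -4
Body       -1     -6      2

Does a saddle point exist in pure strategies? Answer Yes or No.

Row minima: Wide → -4, Body → -6; maximin = -4.
Column maxima: Left → -1, Center → -3, Right → 2; minimax = -3.
-4 ≠ -3, so no pure-strategy equilibrium exists.

No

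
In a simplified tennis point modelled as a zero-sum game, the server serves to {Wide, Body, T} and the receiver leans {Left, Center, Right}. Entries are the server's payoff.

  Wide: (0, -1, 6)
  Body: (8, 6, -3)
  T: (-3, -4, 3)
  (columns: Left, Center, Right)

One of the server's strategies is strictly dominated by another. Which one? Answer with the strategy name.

Wide gives a strictly higher payoff than T against every column: 0 > -3, -1 > -4, 6 > 3.
So T is strictly dominated and the server never plays it.

T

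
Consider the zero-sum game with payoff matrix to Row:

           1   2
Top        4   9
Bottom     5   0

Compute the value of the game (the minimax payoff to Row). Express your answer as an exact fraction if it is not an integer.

9/2

Row minima: Top → 4, Bottom → 0; maximin = 4.
Column maxima: 1 → 5, 2 → 9; minimax = 5.
4 ≠ 5, so there is no saddle point; optimal play is mixed.
Let Row play Top with probability p. Expected payoff against 1: 4p + 5(1−p) = −p + 5; against 2: 9p + 0(1−p) = 9p.
Setting these equal: −p + 5 = 9p ⇒ −10p = -5 ⇒ p = 1/2, and the value is (-1)·(1/2) + 5 = 9/2.
For Column: with q = P(1), equating Top's and Bottom's payoffs gives −5q + 9 = 5q ⇒ q = 9/10.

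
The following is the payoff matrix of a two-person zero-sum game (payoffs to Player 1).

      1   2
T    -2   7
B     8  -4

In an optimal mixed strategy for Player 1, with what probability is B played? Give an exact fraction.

Row minima: T → -2, B → -4; maximin = -2.
Column maxima: 1 → 8, 2 → 7; minimax = 7.
-2 ≠ 7, so there is no saddle point; optimal play is mixed.
Let Player 1 play T with probability p. Expected payoff against 1: (-2)p + 8(1−p) = −10p + 8; against 2: 7p + (-4)(1−p) = 11p − 4.
Setting these equal: −10p + 8 = 11p − 4 ⇒ −21p = -12 ⇒ p = 4/7, and the value is (-10)·(4/7) + 8 = 16/7.
For Player 2: with q = P(1), equating T's and B's payoffs gives −9q + 7 = 12q − 4 ⇒ q = 11/21.

3/7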